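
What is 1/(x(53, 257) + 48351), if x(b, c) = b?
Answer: 1/48404 ≈ 2.0659e-5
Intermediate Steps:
1/(x(53, 257) + 48351) = 1/(53 + 48351) = 1/48404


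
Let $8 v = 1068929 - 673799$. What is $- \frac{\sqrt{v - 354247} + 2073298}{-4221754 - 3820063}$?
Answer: $\frac{2073298}{8041817} + \frac{i \sqrt{1219423}}{16083634} \approx 0.25781 + 6.8658 \cdot 10^{-5} i$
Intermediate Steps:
$v = \frac{197565}{4}$ ($v = \frac{1068929 - 673799}{8} = \frac{1}{8} \cdot 395130 = \frac{197565}{4} \approx 49391.0$)
$- \frac{\sqrt{v - 354247} + 2073298}{-4221754 - 3820063} = - \frac{\sqrt{\frac{197565}{4} - 354247} + 2073298}{-4221754 - 3820063} = - \frac{\sqrt{- \frac{1219423}{4}} + 2073298}{-8041817} = - \frac{\left(\frac{i \sqrt{1219423}}{2} + 2073298\right) \left(-1\right)}{8041817} = - \frac{\left(2073298 + \frac{i \sqrt{1219423}}{2}\right) \left(-1\right)}{8041817} = - (- \frac{2073298}{8041817} - \frac{i \sqrt{1219423}}{16083634}) = \frac{2073298}{8041817} + \frac{i \sqrt{1219423}}{16083634}$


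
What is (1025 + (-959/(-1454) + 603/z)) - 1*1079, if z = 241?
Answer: -17814475/350414 ≈ -50.838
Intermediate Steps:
(1025 + (-959/(-1454) + 603/z)) - 1*1079 = (1025 + (-959/(-1454) + 603/241)) - 1*1079 = (1025 + (-959*(-1/1454) + 603*(1/241))) - 1079 = (1025 + (959/1454 + 603/241)) - 1079 = (1025 + 1107881/350414) - 1079 = 360282231/350414 - 1079 = -17814475/350414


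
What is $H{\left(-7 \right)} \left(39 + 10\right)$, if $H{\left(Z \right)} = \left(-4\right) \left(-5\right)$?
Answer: $980$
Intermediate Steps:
$H{\left(Z \right)} = 20$
$H{\left(-7 \right)} \left(39 + 10\right) = 20 \left(39 + 10\right) = 20 \cdot 49 = 980$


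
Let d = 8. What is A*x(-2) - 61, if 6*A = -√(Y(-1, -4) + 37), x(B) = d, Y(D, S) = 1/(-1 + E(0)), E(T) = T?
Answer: -69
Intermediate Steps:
Y(D, S) = -1 (Y(D, S) = 1/(-1 + 0) = 1/(-1) = -1)
x(B) = 8
A = -1 (A = (-√(-1 + 37))/6 = (-√36)/6 = (-1*6)/6 = (⅙)*(-6) = -1)
A*x(-2) - 61 = -1*8 - 61 = -8 - 61 = -69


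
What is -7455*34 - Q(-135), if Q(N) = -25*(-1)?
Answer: -253495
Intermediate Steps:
Q(N) = 25
-7455*34 - Q(-135) = -7455*34 - 1*25 = -253470 - 25 = -253495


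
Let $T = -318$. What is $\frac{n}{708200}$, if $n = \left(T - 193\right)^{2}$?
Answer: $\frac{261121}{708200} \approx 0.36871$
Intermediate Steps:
$n = 261121$ ($n = \left(-318 - 193\right)^{2} = \left(-511\right)^{2} = 261121$)
$\frac{n}{708200} = \frac{261121}{708200}$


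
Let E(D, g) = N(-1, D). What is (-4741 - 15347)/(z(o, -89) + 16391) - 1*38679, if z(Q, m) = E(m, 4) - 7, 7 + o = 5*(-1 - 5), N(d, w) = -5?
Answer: -633543429/16379 ≈ -38680.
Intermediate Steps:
E(D, g) = -5
o = -37 (o = -7 + 5*(-1 - 5) = -7 + 5*(-6) = -7 - 30 = -37)
z(Q, m) = -12 (z(Q, m) = -5 - 7 = -12)
(-4741 - 15347)/(z(o, -89) + 16391) - 1*38679 = (-4741 - 15347)/(-12 + 16391) - 1*38679 = -20088/16379 - 38679 = -633543429/16379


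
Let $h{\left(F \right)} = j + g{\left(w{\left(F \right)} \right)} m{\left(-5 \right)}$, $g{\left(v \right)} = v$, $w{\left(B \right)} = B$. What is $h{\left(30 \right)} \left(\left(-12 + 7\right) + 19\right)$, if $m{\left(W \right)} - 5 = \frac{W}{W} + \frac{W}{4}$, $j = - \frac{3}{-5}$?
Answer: $\frac{10017}{5} \approx 2003.4$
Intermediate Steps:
$j = \frac{3}{5}$ ($j = \left(-3\right) \left(- \frac{1}{5}\right) = \frac{3}{5} \approx 0.6$)
$m{\left(W \right)} = 6 + \frac{W}{4}$ ($m{\left(W \right)} = 5 + \left(\frac{W}{W} + \frac{W}{4}\right) = 5 + \left(1 + W \frac{1}{4}\right) = 5 + \left(1 + \frac{W}{4}\right) = 6 + \frac{W}{4}$)
$h{\left(F \right)} = \frac{3}{5} + \frac{19 F}{4}$ ($h{\left(F \right)} = \frac{3}{5} + F \left(6 + \frac{1}{4} \left(-5\right)\right) = \frac{3}{5} + F \left(6 - \frac{5}{4}\right) = \frac{3}{5} + F \frac{19}{4} = \frac{3}{5} + \frac{19 F}{4}$)
$h{\left(30 \right)} \left(\left(-12 + 7\right) + 19\right) = \left(\frac{3}{5} + \frac{19}{4} \cdot 30\right) \left(\left(-12 + 7\right) + 19\right) = \left(\frac{3}{5} + \frac{285}{2}\right) \left(-5 + 19\right) = \frac{1431}{10} \cdot 14 = \frac{10017}{5}$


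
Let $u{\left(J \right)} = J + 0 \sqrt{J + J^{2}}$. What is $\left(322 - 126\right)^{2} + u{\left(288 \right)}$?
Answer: $38704$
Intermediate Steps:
$u{\left(J \right)} = J$ ($u{\left(J \right)} = J + 0 = J$)
$\left(322 - 126\right)^{2} + u{\left(288 \right)} = \left(322 - 126\right)^{2} + 288 = 196^{2} + 288 = 38416 + 288 = 38704$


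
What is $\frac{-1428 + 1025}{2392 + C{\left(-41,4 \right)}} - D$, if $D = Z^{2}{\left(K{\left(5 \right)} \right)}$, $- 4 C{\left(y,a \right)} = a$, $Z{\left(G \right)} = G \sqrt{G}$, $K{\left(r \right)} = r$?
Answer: $- \frac{299278}{2391} \approx -125.17$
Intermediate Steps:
$Z{\left(G \right)} = G^{\frac{3}{2}}$
$C{\left(y,a \right)} = - \frac{a}{4}$
$D = 125$ ($D = \left(5^{\frac{3}{2}}\right)^{2} = \left(5 \sqrt{5}\right)^{2} = 125$)
$\frac{-1428 + 1025}{2392 + C{\left(-41,4 \right)}} - D = \frac{-1428 + 1025}{2392 - 1} - 125 = - \frac{403}{2392 - 1} - 125 = - \frac{403}{2391} - 125 = - \frac{299278}{2391}$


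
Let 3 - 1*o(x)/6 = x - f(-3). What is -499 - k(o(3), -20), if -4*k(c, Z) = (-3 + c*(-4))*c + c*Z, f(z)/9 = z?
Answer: -51623/2 ≈ -25812.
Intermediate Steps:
f(z) = 9*z
o(x) = -144 - 6*x (o(x) = 18 - 6*(x - 9*(-3)) = 18 - 6*(x - 1*(-27)) = 18 - 6*(x + 27) = 18 - 6*(27 + x) = 18 + (-162 - 6*x) = -144 - 6*x)
k(c, Z) = -Z*c/4 - c*(-3 - 4*c)/4 (k(c, Z) = -((-3 + c*(-4))*c + c*Z)/4 = -((-3 - 4*c)*c + Z*c)/4 = -(c*(-3 - 4*c) + Z*c)/4 = -(Z*c + c*(-3 - 4*c))/4 = -Z*c/4 - c*(-3 - 4*c)/4)
-499 - k(o(3), -20) = -499 - (-144 - 6*3)*(3 - 1*(-20) + 4*(-144 - 6*3))/4 = -499 - (-144 - 18)*(3 + 20 + 4*(-144 - 18))/4 = -499 - (-162)*(3 + 20 + 4*(-162))/4 = -499 - (-162)*(3 + 20 - 648)/4 = -499 - (-162)*(-625)/4 = -499 - 1*50625/2 = -499 - 50625/2 = -51623/2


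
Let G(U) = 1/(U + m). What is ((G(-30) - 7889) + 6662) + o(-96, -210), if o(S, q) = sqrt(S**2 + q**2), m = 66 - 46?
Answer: -12271/10 + 6*sqrt(1481) ≈ -996.20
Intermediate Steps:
m = 20
G(U) = 1/(20 + U) (G(U) = 1/(U + 20) = 1/(20 + U))
((G(-30) - 7889) + 6662) + o(-96, -210) = ((1/(20 - 30) - 7889) + 6662) + sqrt((-96)**2 + (-210)**2) = ((1/(-10) - 7889) + 6662) + sqrt(9216 + 44100) = ((-1/10 - 7889) + 6662) + sqrt(53316) = (-78891/10 + 6662) + 6*sqrt(1481) = -12271/10 + 6*sqrt(1481)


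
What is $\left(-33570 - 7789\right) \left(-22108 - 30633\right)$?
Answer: $2181315019$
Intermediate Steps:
$\left(-33570 - 7789\right) \left(-22108 - 30633\right) = \left(-41359\right) \left(-52741\right) = 2181315019$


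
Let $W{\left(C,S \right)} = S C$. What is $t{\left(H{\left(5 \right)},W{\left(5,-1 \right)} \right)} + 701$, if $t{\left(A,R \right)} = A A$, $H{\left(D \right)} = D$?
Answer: $726$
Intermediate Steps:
$W{\left(C,S \right)} = C S$
$t{\left(A,R \right)} = A^{2}$
$t{\left(H{\left(5 \right)},W{\left(5,-1 \right)} \right)} + 701 = 5^{2} + 701 = 25 + 701 = 726$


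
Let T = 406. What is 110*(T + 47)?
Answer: 49830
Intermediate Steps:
110*(T + 47) = 110*(406 + 47) = 110*453 = 49830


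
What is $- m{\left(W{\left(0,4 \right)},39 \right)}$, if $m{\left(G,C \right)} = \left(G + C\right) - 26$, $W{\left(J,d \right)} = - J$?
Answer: $-13$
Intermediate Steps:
$m{\left(G,C \right)} = -26 + C + G$ ($m{\left(G,C \right)} = \left(C + G\right) - 26 = -26 + C + G$)
$- m{\left(W{\left(0,4 \right)},39 \right)} = - (-26 + 39 - 0) = - (-26 + 39 + 0) = \left(-1\right) 13 = -13$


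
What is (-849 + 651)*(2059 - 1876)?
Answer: -36234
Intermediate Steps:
(-849 + 651)*(2059 - 1876) = -198*183 = -36234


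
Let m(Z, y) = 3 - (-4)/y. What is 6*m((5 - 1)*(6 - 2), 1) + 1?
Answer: 43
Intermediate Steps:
m(Z, y) = 3 + 4/y
6*m((5 - 1)*(6 - 2), 1) + 1 = 6*(3 + 4/1) + 1 = 6*(3 + 4*1) + 1 = 6*(3 + 4) + 1 = 6*7 + 1 = 42 + 1 = 43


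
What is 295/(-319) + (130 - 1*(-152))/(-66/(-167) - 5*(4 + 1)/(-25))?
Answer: 14954251/74327 ≈ 201.20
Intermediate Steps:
295/(-319) + (130 - 1*(-152))/(-66/(-167) - 5*(4 + 1)/(-25)) = 295*(-1/319) + (130 + 152)/(-66*(-1/167) - 5*5*(-1/25)) = -295/319 + 282/(66/167 - 25*(-1/25)) = -295/319 + 282/(66/167 + 1) = -295/319 + 282/(233/167) = -295/319 + 282*(167/233) = -295/319 + 47094/233 = 14954251/74327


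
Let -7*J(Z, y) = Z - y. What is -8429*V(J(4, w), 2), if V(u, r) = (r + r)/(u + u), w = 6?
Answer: -59003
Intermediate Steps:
J(Z, y) = -Z/7 + y/7 (J(Z, y) = -(Z - y)/7 = -Z/7 + y/7)
V(u, r) = r/u (V(u, r) = (2*r)/((2*u)) = (2*r)*(1/(2*u)) = r/u)
-8429*V(J(4, w), 2) = -16858/(-⅐*4 + (⅐)*6) = -16858/(-4/7 + 6/7) = -16858/2/7 = -16858*7/2 = -8429*7 = -59003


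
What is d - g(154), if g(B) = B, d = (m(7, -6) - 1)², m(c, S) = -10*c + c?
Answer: 3942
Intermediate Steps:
m(c, S) = -9*c
d = 4096 (d = (-9*7 - 1)² = (-63 - 1)² = (-64)² = 4096)
d - g(154) = 4096 - 1*154 = 4096 - 154 = 3942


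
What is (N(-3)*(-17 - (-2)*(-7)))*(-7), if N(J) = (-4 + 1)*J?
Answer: 1953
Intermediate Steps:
N(J) = -3*J
(N(-3)*(-17 - (-2)*(-7)))*(-7) = ((-3*(-3))*(-17 - (-2)*(-7)))*(-7) = (9*(-17 - 1*14))*(-7) = (9*(-17 - 14))*(-7) = (9*(-31))*(-7) = -279*(-7) = 1953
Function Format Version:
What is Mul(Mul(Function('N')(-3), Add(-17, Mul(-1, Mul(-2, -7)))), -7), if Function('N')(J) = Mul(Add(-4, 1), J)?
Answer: 1953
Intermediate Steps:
Function('N')(J) = Mul(-3, J)
Mul(Mul(Function('N')(-3), Add(-17, Mul(-1, Mul(-2, -7)))), -7) = Mul(Mul(Mul(-3, -3), Add(-17, Mul(-1, Mul(-2, -7)))), -7) = Mul(Mul(9, Add(-17, Mul(-1, 14))), -7) = Mul(Mul(9, Add(-17, -14)), -7) = Mul(Mul(9, -31), -7) = Mul(-279, -7) = 1953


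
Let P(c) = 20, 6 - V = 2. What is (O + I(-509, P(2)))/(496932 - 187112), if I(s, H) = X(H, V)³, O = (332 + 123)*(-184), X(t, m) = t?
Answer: -3786/15491 ≈ -0.24440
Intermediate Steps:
V = 4 (V = 6 - 1*2 = 6 - 2 = 4)
O = -83720 (O = 455*(-184) = -83720)
I(s, H) = H³
(O + I(-509, P(2)))/(496932 - 187112) = (-83720 + 20³)/(496932 - 187112) = (-83720 + 8000)/309820 = -75720*1/309820 = -3786/15491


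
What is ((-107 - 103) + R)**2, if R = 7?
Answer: 41209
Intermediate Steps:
((-107 - 103) + R)**2 = ((-107 - 103) + 7)**2 = (-210 + 7)**2 = (-203)**2 = 41209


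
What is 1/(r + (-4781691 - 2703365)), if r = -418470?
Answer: -1/7903526 ≈ -1.2653e-7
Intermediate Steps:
1/(r + (-4781691 - 2703365)) = 1/(-418470 + (-4781691 - 2703365)) = 1/(-418470 - 7485056) = 1/(-7903526) = -1/7903526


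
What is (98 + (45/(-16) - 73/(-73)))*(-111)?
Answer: -170829/16 ≈ -10677.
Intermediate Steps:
(98 + (45/(-16) - 73/(-73)))*(-111) = (98 + (45*(-1/16) - 73*(-1/73)))*(-111) = (98 + (-45/16 + 1))*(-111) = (98 - 29/16)*(-111) = (1539/16)*(-111) = -170829/16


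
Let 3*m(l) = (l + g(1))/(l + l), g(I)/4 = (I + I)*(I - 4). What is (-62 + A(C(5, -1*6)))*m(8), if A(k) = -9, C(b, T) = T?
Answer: 71/3 ≈ 23.667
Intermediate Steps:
g(I) = 8*I*(-4 + I) (g(I) = 4*((I + I)*(I - 4)) = 4*((2*I)*(-4 + I)) = 4*(2*I*(-4 + I)) = 8*I*(-4 + I))
m(l) = (-24 + l)/(6*l) (m(l) = ((l + 8*1*(-4 + 1))/(l + l))/3 = ((l + 8*1*(-3))/((2*l)))/3 = ((l - 24)*(1/(2*l)))/3 = ((-24 + l)*(1/(2*l)))/3 = ((-24 + l)/(2*l))/3 = (-24 + l)/(6*l))
(-62 + A(C(5, -1*6)))*m(8) = (-62 - 9)*((⅙)*(-24 + 8)/8) = -71*(-16)/(6*8) = -71*(-⅓) = 71/3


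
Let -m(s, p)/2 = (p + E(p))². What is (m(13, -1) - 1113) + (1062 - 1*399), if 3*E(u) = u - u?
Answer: -452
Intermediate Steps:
E(u) = 0 (E(u) = (u - u)/3 = (⅓)*0 = 0)
m(s, p) = -2*p² (m(s, p) = -2*(p + 0)² = -2*p²)
(m(13, -1) - 1113) + (1062 - 1*399) = (-2*(-1)² - 1113) + (1062 - 1*399) = (-2*1 - 1113) + (1062 - 399) = (-2 - 1113) + 663 = -1115 + 663 = -452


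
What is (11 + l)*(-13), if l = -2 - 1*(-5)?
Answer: -182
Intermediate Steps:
l = 3 (l = -2 + 5 = 3)
(11 + l)*(-13) = (11 + 3)*(-13) = 14*(-13) = -182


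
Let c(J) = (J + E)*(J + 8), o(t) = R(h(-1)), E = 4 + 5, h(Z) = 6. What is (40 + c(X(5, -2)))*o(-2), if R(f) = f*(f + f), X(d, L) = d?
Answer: 15984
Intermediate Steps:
E = 9
R(f) = 2*f² (R(f) = f*(2*f) = 2*f²)
o(t) = 72 (o(t) = 2*6² = 2*36 = 72)
c(J) = (8 + J)*(9 + J) (c(J) = (J + 9)*(J + 8) = (9 + J)*(8 + J) = (8 + J)*(9 + J))
(40 + c(X(5, -2)))*o(-2) = (40 + (72 + 5² + 17*5))*72 = (40 + (72 + 25 + 85))*72 = (40 + 182)*72 = 222*72 = 15984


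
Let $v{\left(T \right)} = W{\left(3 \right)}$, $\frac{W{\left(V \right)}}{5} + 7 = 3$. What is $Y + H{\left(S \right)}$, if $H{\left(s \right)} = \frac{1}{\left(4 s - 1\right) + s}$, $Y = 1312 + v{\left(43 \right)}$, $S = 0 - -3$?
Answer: $\frac{18089}{14} \approx 1292.1$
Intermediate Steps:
$W{\left(V \right)} = -20$ ($W{\left(V \right)} = -35 + 5 \cdot 3 = -35 + 15 = -20$)
$v{\left(T \right)} = -20$
$S = 3$ ($S = 0 + 3 = 3$)
$Y = 1292$ ($Y = 1312 - 20 = 1292$)
$H{\left(s \right)} = \frac{1}{-1 + 5 s}$ ($H{\left(s \right)} = \frac{1}{\left(-1 + 4 s\right) + s} = \frac{1}{-1 + 5 s}$)
$Y + H{\left(S \right)} = 1292 + \frac{1}{-1 + 5 \cdot 3} = 1292 + \frac{1}{-1 + 15} = 1292 + \frac{1}{14} = \frac{18089}{14}$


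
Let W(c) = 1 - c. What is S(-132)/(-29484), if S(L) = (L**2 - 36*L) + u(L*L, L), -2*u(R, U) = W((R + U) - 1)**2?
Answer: 10674991/2106 ≈ 5068.8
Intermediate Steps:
u(R, U) = -(2 - R - U)**2/2 (u(R, U) = -(1 - ((R + U) - 1))**2/2 = -(1 - (-1 + R + U))**2/2 = -(1 + (1 - R - U))**2/2 = -(2 - R - U)**2/2)
S(L) = L**2 - 36*L - (-2 + L + L**2)**2/2 (S(L) = (L**2 - 36*L) - (-2 + L*L + L)**2/2 = (L**2 - 36*L) - (-2 + L**2 + L)**2/2 = (L**2 - 36*L) - (-2 + L + L**2)**2/2 = L**2 - 36*L - (-2 + L + L**2)**2/2)
S(-132)/(-29484) = ((-132)**2 - 36*(-132) - (-2 - 132 + (-132)**2)**2/2)/(-29484) = (17424 + 4752 - (-2 - 132 + 17424)**2/2)*(-1/29484) = (17424 + 4752 - 1/2*17290**2)*(-1/29484) = (17424 + 4752 - 1/2*298944100)*(-1/29484) = (17424 + 4752 - 149472050)*(-1/29484) = -149449874*(-1/29484) = 10674991/2106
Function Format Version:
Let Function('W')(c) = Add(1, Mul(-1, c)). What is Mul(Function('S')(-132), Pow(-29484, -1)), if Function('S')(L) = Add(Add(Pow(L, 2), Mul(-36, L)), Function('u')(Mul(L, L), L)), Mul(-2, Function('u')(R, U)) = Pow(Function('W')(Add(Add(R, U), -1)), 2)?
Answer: Rational(10674991, 2106) ≈ 5068.8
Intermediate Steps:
Function('u')(R, U) = Mul(Rational(-1, 2), Pow(Add(2, Mul(-1, R), Mul(-1, U)), 2)) (Function('u')(R, U) = Mul(Rational(-1, 2), Pow(Add(1, Mul(-1, Add(Add(R, U), -1))), 2)) = Mul(Rational(-1, 2), Pow(Add(1, Mul(-1, Add(-1, R, U))), 2)) = Mul(Rational(-1, 2), Pow(Add(1, Add(1, Mul(-1, R), Mul(-1, U))), 2)) = Mul(Rational(-1, 2), Pow(Add(2, Mul(-1, R), Mul(-1, U)), 2)))
Function('S')(L) = Add(Pow(L, 2), Mul(-36, L), Mul(Rational(-1, 2), Pow(Add(-2, L, Pow(L, 2)), 2))) (Function('S')(L) = Add(Add(Pow(L, 2), Mul(-36, L)), Mul(Rational(-1, 2), Pow(Add(-2, Mul(L, L), L), 2))) = Add(Add(Pow(L, 2), Mul(-36, L)), Mul(Rational(-1, 2), Pow(Add(-2, Pow(L, 2), L), 2))) = Add(Add(Pow(L, 2), Mul(-36, L)), Mul(Rational(-1, 2), Pow(Add(-2, L, Pow(L, 2)), 2))) = Add(Pow(L, 2), Mul(-36, L), Mul(Rational(-1, 2), Pow(Add(-2, L, Pow(L, 2)), 2))))
Mul(Function('S')(-132), Pow(-29484, -1)) = Mul(Add(Pow(-132, 2), Mul(-36, -132), Mul(Rational(-1, 2), Pow(Add(-2, -132, Pow(-132, 2)), 2))), Pow(-29484, -1)) = Mul(Add(17424, 4752, Mul(Rational(-1, 2), Pow(Add(-2, -132, 17424), 2))), Rational(-1, 29484)) = Mul(Add(17424, 4752, Mul(Rational(-1, 2), Pow(17290, 2))), Rational(-1, 29484)) = Mul(Add(17424, 4752, Mul(Rational(-1, 2), 298944100)), Rational(-1, 29484)) = Mul(Add(17424, 4752, -149472050), Rational(-1, 29484)) = Mul(-149449874, Rational(-1, 29484)) = Rational(10674991, 2106)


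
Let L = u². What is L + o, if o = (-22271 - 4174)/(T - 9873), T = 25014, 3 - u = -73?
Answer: 29142657/5047 ≈ 5774.3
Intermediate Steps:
u = 76 (u = 3 - 1*(-73) = 3 + 73 = 76)
L = 5776 (L = 76² = 5776)
o = -8815/5047 (o = (-22271 - 4174)/(25014 - 9873) = -26445/15141 = -26445*1/15141 = -8815/5047 ≈ -1.7466)
L + o = 5776 - 8815/5047 = 29142657/5047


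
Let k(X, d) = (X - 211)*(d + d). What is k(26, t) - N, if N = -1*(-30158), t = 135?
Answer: -80108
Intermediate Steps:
N = 30158
k(X, d) = 2*d*(-211 + X) (k(X, d) = (-211 + X)*(2*d) = 2*d*(-211 + X))
k(26, t) - N = 2*135*(-211 + 26) - 1*30158 = 2*135*(-185) - 30158 = -49950 - 30158 = -80108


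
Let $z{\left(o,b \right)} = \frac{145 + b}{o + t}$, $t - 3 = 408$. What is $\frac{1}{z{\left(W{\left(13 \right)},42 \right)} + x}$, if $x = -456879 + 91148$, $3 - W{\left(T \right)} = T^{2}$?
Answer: $- \frac{245}{89603908} \approx -2.7343 \cdot 10^{-6}$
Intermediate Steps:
$t = 411$ ($t = 3 + 408 = 411$)
$W{\left(T \right)} = 3 - T^{2}$
$z{\left(o,b \right)} = \frac{145 + b}{411 + o}$ ($z{\left(o,b \right)} = \frac{145 + b}{o + 411} = \frac{145 + b}{411 + o}$)
$x = -365731$
$\frac{1}{z{\left(W{\left(13 \right)},42 \right)} + x} = \frac{1}{\frac{145 + 42}{411 + \left(3 - 13^{2}\right)} - 365731} = \frac{1}{\frac{1}{411 + \left(3 - 169\right)} 187 - 365731} = \frac{1}{\frac{1}{411 - 166} \cdot 187 - 365731} = \frac{1}{\frac{1}{245} \cdot 187 - 365731} = \frac{1}{\frac{187}{245} - 365731} = \frac{1}{- \frac{89603908}{245}} = - \frac{245}{89603908}$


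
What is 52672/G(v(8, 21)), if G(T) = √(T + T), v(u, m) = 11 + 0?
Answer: 26336*√22/11 ≈ 11230.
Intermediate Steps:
v(u, m) = 11
G(T) = √2*√T (G(T) = √(2*T) = √2*√T)
52672/G(v(8, 21)) = 52672/((√2*√11)) = 52672/(√22) = 52672*(√22/22) = 26336*√22/11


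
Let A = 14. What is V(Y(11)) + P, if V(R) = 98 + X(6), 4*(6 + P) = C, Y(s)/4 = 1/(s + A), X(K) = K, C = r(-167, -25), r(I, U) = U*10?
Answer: 71/2 ≈ 35.500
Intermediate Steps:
r(I, U) = 10*U
C = -250 (C = 10*(-25) = -250)
Y(s) = 4/(14 + s) (Y(s) = 4/(s + 14) = 4/(14 + s))
P = -137/2 (P = -6 + (¼)*(-250) = -6 - 125/2 = -137/2 ≈ -68.500)
V(R) = 104 (V(R) = 98 + 6 = 104)
V(Y(11)) + P = 104 - 137/2 = 71/2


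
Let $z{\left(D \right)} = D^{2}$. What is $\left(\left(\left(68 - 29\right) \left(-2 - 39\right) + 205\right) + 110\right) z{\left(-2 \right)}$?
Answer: $-5136$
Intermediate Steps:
$\left(\left(\left(68 - 29\right) \left(-2 - 39\right) + 205\right) + 110\right) z{\left(-2 \right)} = \left(\left(\left(68 - 29\right) \left(-2 - 39\right) + 205\right) + 110\right) \left(-2\right)^{2} = \left(\left(39 \left(-41\right) + 205\right) + 110\right) 4 = \left(\left(-1599 + 205\right) + 110\right) 4 = \left(-1394 + 110\right) 4 = \left(-1284\right) 4 = -5136$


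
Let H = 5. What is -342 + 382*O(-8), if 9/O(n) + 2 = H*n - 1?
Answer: -18144/43 ≈ -421.95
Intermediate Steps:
O(n) = 9/(-3 + 5*n) (O(n) = 9/(-2 + (5*n - 1)) = 9/(-2 + (-1 + 5*n)) = 9/(-3 + 5*n))
-342 + 382*O(-8) = -342 + 382*(9/(-3 + 5*(-8))) = -342 + 382*(9/(-3 - 40)) = -342 + 382*(9/(-43)) = -342 + 382*(9*(-1/43)) = -342 + 382*(-9/43) = -342 - 3438/43 = -18144/43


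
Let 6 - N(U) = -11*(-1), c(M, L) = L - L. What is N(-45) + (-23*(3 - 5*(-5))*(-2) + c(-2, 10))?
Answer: 1283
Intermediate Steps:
c(M, L) = 0
N(U) = -5 (N(U) = 6 - (-11)*(-1) = 6 - 1*11 = 6 - 11 = -5)
N(-45) + (-23*(3 - 5*(-5))*(-2) + c(-2, 10)) = -5 + (-23*(3 - 5*(-5))*(-2) + 0) = -5 + (-23*(3 + 25)*(-2) + 0) = -5 + (-644*(-2) + 0) = -5 + (-23*(-56) + 0) = -5 + (1288 + 0) = -5 + 1288 = 1283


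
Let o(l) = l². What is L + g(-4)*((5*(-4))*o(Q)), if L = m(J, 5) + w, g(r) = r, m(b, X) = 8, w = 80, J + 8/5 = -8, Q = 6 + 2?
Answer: 5208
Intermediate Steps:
Q = 8
J = -48/5 (J = -8/5 - 8 = -48/5 ≈ -9.6000)
L = 88 (L = 8 + 80 = 88)
L + g(-4)*((5*(-4))*o(Q)) = 88 - 4*5*(-4)*8² = 88 - (-80)*64 = 88 - 4*(-1280) = 88 + 5120 = 5208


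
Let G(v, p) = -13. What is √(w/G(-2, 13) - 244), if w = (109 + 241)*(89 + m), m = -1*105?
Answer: 2*√7891/13 ≈ 13.666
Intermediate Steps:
m = -105
w = -5600 (w = (109 + 241)*(89 - 105) = 350*(-16) = -5600)
√(w/G(-2, 13) - 244) = √(-5600/(-13) - 244) = √(-5600*(-1/13) - 244) = √(5600/13 - 244) = √(2428/13) = 2*√7891/13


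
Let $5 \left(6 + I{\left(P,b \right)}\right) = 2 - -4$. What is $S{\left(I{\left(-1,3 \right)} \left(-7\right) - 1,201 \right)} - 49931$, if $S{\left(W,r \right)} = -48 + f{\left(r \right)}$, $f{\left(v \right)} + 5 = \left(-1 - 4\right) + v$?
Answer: $-49788$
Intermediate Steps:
$I{\left(P,b \right)} = - \frac{24}{5}$ ($I{\left(P,b \right)} = -6 + \frac{2 - -4}{5} = -6 + \frac{2 + 4}{5} = -6 + \frac{1}{5} \cdot 6 = -6 + \frac{6}{5} = - \frac{24}{5}$)
$f{\left(v \right)} = -10 + v$ ($f{\left(v \right)} = -5 + \left(\left(-1 - 4\right) + v\right) = -5 + \left(-5 + v\right) = -10 + v$)
$S{\left(W,r \right)} = -58 + r$ ($S{\left(W,r \right)} = -48 + \left(-10 + r\right) = -58 + r$)
$S{\left(I{\left(-1,3 \right)} \left(-7\right) - 1,201 \right)} - 49931 = \left(-58 + 201\right) - 49931 = 143 - 49931 = -49788$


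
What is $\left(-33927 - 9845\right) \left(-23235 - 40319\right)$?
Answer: $2781885688$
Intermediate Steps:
$\left(-33927 - 9845\right) \left(-23235 - 40319\right) = \left(-43772\right) \left(-63554\right) = 2781885688$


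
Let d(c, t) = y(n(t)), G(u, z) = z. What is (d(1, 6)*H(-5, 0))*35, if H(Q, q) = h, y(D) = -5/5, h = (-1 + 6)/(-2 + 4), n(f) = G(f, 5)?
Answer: -175/2 ≈ -87.500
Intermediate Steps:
n(f) = 5
h = 5/2 ≈ 2.5000
y(D) = -1 (y(D) = -5*1/5 = -1)
H(Q, q) = 5/2
d(c, t) = -1
(d(1, 6)*H(-5, 0))*35 = -1*5/2*35 = -5/2*35 = -175/2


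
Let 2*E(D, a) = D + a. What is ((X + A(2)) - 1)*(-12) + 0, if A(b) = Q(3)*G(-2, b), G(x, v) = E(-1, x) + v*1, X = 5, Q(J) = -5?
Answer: -18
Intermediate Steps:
E(D, a) = D/2 + a/2 (E(D, a) = (D + a)/2 = D/2 + a/2)
G(x, v) = -½ + v + x/2 (G(x, v) = ((½)*(-1) + x/2) + v*1 = (-½ + x/2) + v = -½ + v + x/2)
A(b) = 15/2 - 5*b (A(b) = -5*(-½ + b + (½)*(-2)) = -5*(-½ + b - 1) = -5*(-3/2 + b) = 15/2 - 5*b)
((X + A(2)) - 1)*(-12) + 0 = ((5 + (15/2 - 5*2)) - 1)*(-12) + 0 = ((5 + (15/2 - 10)) - 1)*(-12) + 0 = ((5 - 5/2) - 1)*(-12) + 0 = (5/2 - 1)*(-12) + 0 = (3/2)*(-12) + 0 = -18 + 0 = -18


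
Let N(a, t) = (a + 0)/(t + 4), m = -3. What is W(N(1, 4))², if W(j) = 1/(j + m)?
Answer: 64/529 ≈ 0.12098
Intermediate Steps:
N(a, t) = a/(4 + t)
W(j) = 1/(-3 + j) (W(j) = 1/(j - 3) = 1/(-3 + j))
W(N(1, 4))² = (1/(-3 + 1/(4 + 4)))² = (1/(-3 + 1/8))² = (1/(-3 + 1*(⅛)))² = (1/(-3 + ⅛))² = (1/(-23/8))² = (-8/23)² = 64/529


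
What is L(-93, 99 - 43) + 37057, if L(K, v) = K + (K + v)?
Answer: 36927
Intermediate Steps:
L(K, v) = v + 2*K
L(-93, 99 - 43) + 37057 = ((99 - 43) + 2*(-93)) + 37057 = (56 - 186) + 37057 = -130 + 37057 = 36927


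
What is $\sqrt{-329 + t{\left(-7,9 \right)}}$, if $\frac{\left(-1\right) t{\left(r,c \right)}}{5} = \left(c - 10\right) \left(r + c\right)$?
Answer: $i \sqrt{319} \approx 17.861 i$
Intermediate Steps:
$t{\left(r,c \right)} = - 5 \left(-10 + c\right) \left(c + r\right)$ ($t{\left(r,c \right)} = - 5 \left(c - 10\right) \left(r + c\right) = - 5 \left(-10 + c\right) \left(c + r\right)$)
$\sqrt{-329 + t{\left(-7,9 \right)}} = \sqrt{-329 + \left(- 5 \cdot 9^{2} + 50 \cdot 9 + 50 \left(-7\right) - 45 \left(-7\right)\right)} = \sqrt{-329 + \left(\left(-5\right) 81 + 450 - 350 + 315\right)} = \sqrt{-329 + \left(-405 + 450 - 350 + 315\right)} = \sqrt{-329 + 10} = \sqrt{-319} = i \sqrt{319}$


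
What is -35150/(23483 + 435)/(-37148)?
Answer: 475/12006836 ≈ 3.9561e-5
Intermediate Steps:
-35150/(23483 + 435)/(-37148) = -35150/23918*(-1/37148) = -35150*1/23918*(-1/37148) = -17575/11959*(-1/37148) = 475/12006836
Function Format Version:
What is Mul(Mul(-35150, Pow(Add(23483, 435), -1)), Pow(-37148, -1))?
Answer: Rational(475, 12006836) ≈ 3.9561e-5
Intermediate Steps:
Mul(Mul(-35150, Pow(Add(23483, 435), -1)), Pow(-37148, -1)) = Mul(Mul(-35150, Pow(23918, -1)), Rational(-1, 37148)) = Mul(Mul(-35150, Rational(1, 23918)), Rational(-1, 37148)) = Mul(Rational(-17575, 11959), Rational(-1, 37148)) = Rational(475, 12006836)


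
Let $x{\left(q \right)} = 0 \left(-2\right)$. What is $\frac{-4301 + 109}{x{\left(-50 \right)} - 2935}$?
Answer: $\frac{4192}{2935} \approx 1.4283$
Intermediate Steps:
$x{\left(q \right)} = 0$
$\frac{-4301 + 109}{x{\left(-50 \right)} - 2935} = \frac{-4301 + 109}{0 - 2935} = - \frac{4192}{-2935} = \left(-4192\right) \left(- \frac{1}{2935}\right) = \frac{4192}{2935}$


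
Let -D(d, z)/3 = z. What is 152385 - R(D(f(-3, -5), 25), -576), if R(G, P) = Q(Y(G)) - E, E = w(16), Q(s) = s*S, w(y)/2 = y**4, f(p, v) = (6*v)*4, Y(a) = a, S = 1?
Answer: 283532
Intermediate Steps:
f(p, v) = 24*v
w(y) = 2*y**4
D(d, z) = -3*z
Q(s) = s (Q(s) = s*1 = s)
E = 131072 (E = 2*16**4 = 2*65536 = 131072)
R(G, P) = -131072 + G (R(G, P) = G - 1*131072 = G - 131072 = -131072 + G)
152385 - R(D(f(-3, -5), 25), -576) = 152385 - (-131072 - 3*25) = 152385 - (-131072 - 75) = 152385 - 1*(-131147) = 152385 + 131147 = 283532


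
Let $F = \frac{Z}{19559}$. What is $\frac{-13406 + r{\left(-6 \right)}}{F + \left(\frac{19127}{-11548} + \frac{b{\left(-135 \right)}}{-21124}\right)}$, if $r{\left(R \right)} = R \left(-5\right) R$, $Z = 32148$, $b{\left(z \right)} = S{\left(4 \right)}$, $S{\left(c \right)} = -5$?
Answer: $\frac{4051363474161778}{3705184911} \approx 1.0934 \cdot 10^{6}$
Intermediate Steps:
$b{\left(z \right)} = -5$
$r{\left(R \right)} = - 5 R^{2}$ ($r{\left(R \right)} = - 5 R R = - 5 R^{2}$)
$F = \frac{32148}{19559} \approx 1.6436$
$\frac{-13406 + r{\left(-6 \right)}}{F + \left(\frac{19127}{-11548} + \frac{b{\left(-135 \right)}}{-21124}\right)} = \frac{-13406 - 5 \left(-6\right)^{2}}{\frac{32148}{19559} + \left(\frac{19127}{-11548} - \frac{5}{-21124}\right)} = \frac{-13406 - 180}{\frac{32148}{19559} + \left(19127 \left(- \frac{1}{11548}\right) - - \frac{5}{21124}\right)} = \frac{-13406 - 180}{\frac{32148}{19559} + \left(- \frac{19127}{11548} + \frac{5}{21124}\right)} = - \frac{13586}{\frac{32148}{19559} - \frac{25248813}{15246247}} = - \frac{13586}{- \frac{3705184911}{298201345073}} = \left(-13586\right) \left(- \frac{298201345073}{3705184911}\right) = \frac{4051363474161778}{3705184911}$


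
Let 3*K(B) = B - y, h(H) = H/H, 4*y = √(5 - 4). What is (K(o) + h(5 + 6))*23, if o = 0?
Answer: 253/12 ≈ 21.083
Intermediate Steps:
y = ¼ (y = √(5 - 4)/4 = √1/4 = (¼)*1 = ¼ ≈ 0.25000)
h(H) = 1
K(B) = -1/12 + B/3 (K(B) = (B - 1*¼)/3 = (B - ¼)/3 = (-¼ + B)/3 = -1/12 + B/3)
(K(o) + h(5 + 6))*23 = ((-1/12 + (⅓)*0) + 1)*23 = ((-1/12 + 0) + 1)*23 = (-1/12 + 1)*23 = (11/12)*23 = 253/12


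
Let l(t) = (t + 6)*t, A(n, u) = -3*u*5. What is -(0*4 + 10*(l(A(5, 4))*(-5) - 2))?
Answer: 162020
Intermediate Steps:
A(n, u) = -15*u
l(t) = t*(6 + t) (l(t) = (6 + t)*t = t*(6 + t))
-(0*4 + 10*(l(A(5, 4))*(-5) - 2)) = -(0*4 + 10*(((-15*4)*(6 - 15*4))*(-5) - 2)) = -(0 + 10*(-60*(6 - 60)*(-5) - 2)) = -(0 + 10*(-60*(-54)*(-5) - 2)) = -(0 + 10*(3240*(-5) - 2)) = -(0 + 10*(-16200 - 2)) = -(0 + 10*(-16202)) = -(0 - 162020) = -1*(-162020) = 162020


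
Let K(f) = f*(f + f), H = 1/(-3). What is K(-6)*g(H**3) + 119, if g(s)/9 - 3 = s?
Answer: 2039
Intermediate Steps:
H = -1/3 (H = 1*(-1/3) = -1/3 ≈ -0.33333)
K(f) = 2*f**2 (K(f) = f*(2*f) = 2*f**2)
g(s) = 27 + 9*s
K(-6)*g(H**3) + 119 = (2*(-6)**2)*(27 + 9*(-1/3)**3) + 119 = (2*36)*(27 + 9*(-1/27)) + 119 = 72*(27 - 1/3) + 119 = 72*(80/3) + 119 = 1920 + 119 = 2039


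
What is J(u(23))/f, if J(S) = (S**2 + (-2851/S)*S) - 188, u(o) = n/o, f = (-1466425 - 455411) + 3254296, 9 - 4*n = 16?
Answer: -25722047/11277941440 ≈ -0.0022807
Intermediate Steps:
n = -7/4 (n = 9/4 - 1/4*16 = 9/4 - 4 = -7/4 ≈ -1.7500)
f = 1332460 (f = -1921836 + 3254296 = 1332460)
u(o) = -7/(4*o)
J(S) = -3039 + S**2 (J(S) = (S**2 - 2851) - 188 = (-2851 + S**2) - 188 = -3039 + S**2)
J(u(23))/f = (-3039 + (-7/4/23)**2)/1332460 = (-3039 + (-7/4*1/23)**2)*(1/1332460) = (-3039 + (-7/92)**2)*(1/1332460) = (-3039 + 49/8464)*(1/1332460) = -25722047/8464*1/1332460 = -25722047/11277941440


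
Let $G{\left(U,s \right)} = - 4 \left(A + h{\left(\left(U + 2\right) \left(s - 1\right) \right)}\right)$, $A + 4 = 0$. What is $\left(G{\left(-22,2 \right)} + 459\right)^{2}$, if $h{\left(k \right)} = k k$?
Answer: $1265625$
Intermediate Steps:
$A = -4$ ($A = -4 + 0 = -4$)
$h{\left(k \right)} = k^{2}$
$G{\left(U,s \right)} = 16 - 4 \left(-1 + s\right)^{2} \left(2 + U\right)^{2}$ ($G{\left(U,s \right)} = - 4 \left(-4 + \left(\left(U + 2\right) \left(s - 1\right)\right)^{2}\right) = - 4 \left(-4 + \left(\left(2 + U\right) \left(-1 + s\right)\right)^{2}\right) = - 4 \left(-4 + \left(\left(-1 + s\right) \left(2 + U\right)\right)^{2}\right) = - 4 \left(-4 + \left(-1 + s\right)^{2} \left(2 + U\right)^{2}\right) = 16 - 4 \left(-1 + s\right)^{2} \left(2 + U\right)^{2}$)
$\left(G{\left(-22,2 \right)} + 459\right)^{2} = \left(\left(16 - 4 \left(-2 - -22 + 2 \cdot 2 - 44\right)^{2}\right) + 459\right)^{2} = \left(\left(16 - 4 \left(-2 + 22 + 4 - 44\right)^{2}\right) + 459\right)^{2} = \left(\left(16 - 4 \left(-20\right)^{2}\right) + 459\right)^{2} = \left(\left(16 - 1600\right) + 459\right)^{2} = \left(-1584 + 459\right)^{2} = \left(-1125\right)^{2} = 1265625$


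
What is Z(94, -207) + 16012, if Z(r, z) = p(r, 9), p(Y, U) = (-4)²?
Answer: 16028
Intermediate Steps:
p(Y, U) = 16
Z(r, z) = 16
Z(94, -207) + 16012 = 16 + 16012 = 16028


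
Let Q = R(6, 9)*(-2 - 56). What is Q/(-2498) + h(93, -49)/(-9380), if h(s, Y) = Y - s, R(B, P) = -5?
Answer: -591371/5857810 ≈ -0.10095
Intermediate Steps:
Q = 290 (Q = -5*(-2 - 56) = -5*(-58) = 290)
Q/(-2498) + h(93, -49)/(-9380) = 290/(-2498) + (-49 - 1*93)/(-9380) = 290*(-1/2498) + (-49 - 93)*(-1/9380) = -145/1249 - 142*(-1/9380) = -145/1249 + 71/4690 = -591371/5857810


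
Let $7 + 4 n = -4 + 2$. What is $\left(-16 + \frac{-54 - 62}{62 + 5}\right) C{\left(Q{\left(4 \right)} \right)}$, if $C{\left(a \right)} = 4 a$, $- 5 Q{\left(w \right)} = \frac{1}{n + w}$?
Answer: $\frac{19008}{2345} \approx 8.1058$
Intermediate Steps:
$n = - \frac{9}{4}$ ($n = - \frac{7}{4} + \frac{-4 + 2}{4} = - \frac{7}{4} + \frac{1}{4} \left(-2\right) = - \frac{7}{4} - \frac{1}{2} = - \frac{9}{4} \approx -2.25$)
$Q{\left(w \right)} = - \frac{1}{5 \left(- \frac{9}{4} + w\right)}$
$\left(-16 + \frac{-54 - 62}{62 + 5}\right) C{\left(Q{\left(4 \right)} \right)} = \left(-16 + \frac{-54 - 62}{62 + 5}\right) 4 \left(- \frac{4}{-45 + 20 \cdot 4}\right) = \left(-16 - \frac{116}{67}\right) 4 \left(- \frac{4}{-45 + 80}\right) = \left(-16 - \frac{116}{67}\right) 4 \left(- \frac{4}{35}\right) = \left(-16 - \frac{116}{67}\right) 4 \left(\left(-4\right) \frac{1}{35}\right) = - \frac{1188 \cdot 4 \left(- \frac{4}{35}\right)}{67} = \left(- \frac{1188}{67}\right) \left(- \frac{16}{35}\right) = \frac{19008}{2345}$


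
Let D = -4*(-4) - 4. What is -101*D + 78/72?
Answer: -14531/12 ≈ -1210.9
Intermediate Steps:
D = 12 (D = 16 - 4 = 12)
-101*D + 78/72 = -101*12 + 78/72 = -1212 + 78*(1/72) = -1212 + 13/12 = -14531/12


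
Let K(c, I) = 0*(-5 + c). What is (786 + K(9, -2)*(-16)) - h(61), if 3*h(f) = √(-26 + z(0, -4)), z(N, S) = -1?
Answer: 786 - I*√3 ≈ 786.0 - 1.732*I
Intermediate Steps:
K(c, I) = 0
h(f) = I*√3 (h(f) = √(-26 - 1)/3 = √(-27)/3 = (3*I*√3)/3 = I*√3)
(786 + K(9, -2)*(-16)) - h(61) = (786 + 0*(-16)) - I*√3 = (786 + 0) - I*√3 = 786 - I*√3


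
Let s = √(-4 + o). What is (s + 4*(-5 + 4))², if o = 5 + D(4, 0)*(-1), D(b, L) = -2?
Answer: (-4 + √3)² ≈ 5.1436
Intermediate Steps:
o = 7 (o = 5 - 2*(-1) = 5 + 2 = 7)
s = √3 (s = √(-4 + 7) = √3 ≈ 1.7320)
(s + 4*(-5 + 4))² = (√3 + 4*(-5 + 4))² = (√3 + 4*(-1))² = (√3 - 4)² = (-4 + √3)²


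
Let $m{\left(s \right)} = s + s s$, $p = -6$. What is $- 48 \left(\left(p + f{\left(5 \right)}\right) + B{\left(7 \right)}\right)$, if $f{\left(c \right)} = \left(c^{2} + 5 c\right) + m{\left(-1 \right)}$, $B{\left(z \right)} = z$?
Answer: $-2448$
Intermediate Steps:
$m{\left(s \right)} = s + s^{2}$
$f{\left(c \right)} = c^{2} + 5 c$ ($f{\left(c \right)} = \left(c^{2} + 5 c\right) - \left(1 - 1\right) = \left(c^{2} + 5 c\right) - 0 = \left(c^{2} + 5 c\right) + 0 = c^{2} + 5 c$)
$- 48 \left(\left(p + f{\left(5 \right)}\right) + B{\left(7 \right)}\right) = - 48 \left(\left(-6 + 5 \left(5 + 5\right)\right) + 7\right) = - 48 \left(\left(-6 + 5 \cdot 10\right) + 7\right) = - 48 \left(\left(-6 + 50\right) + 7\right) = - 48 \left(44 + 7\right) = \left(-48\right) 51 = -2448$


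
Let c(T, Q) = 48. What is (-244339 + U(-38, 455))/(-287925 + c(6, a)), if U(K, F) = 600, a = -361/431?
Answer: 243739/287877 ≈ 0.84668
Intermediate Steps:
a = -361/431 (a = -361*1/431 = -361/431 ≈ -0.83759)
(-244339 + U(-38, 455))/(-287925 + c(6, a)) = (-244339 + 600)/(-287925 + 48) = -243739/(-287877) = -243739*(-1/287877) = 243739/287877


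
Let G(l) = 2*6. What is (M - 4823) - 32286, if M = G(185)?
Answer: -37097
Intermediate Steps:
G(l) = 12
M = 12
(M - 4823) - 32286 = (12 - 4823) - 32286 = -4811 - 32286 = -37097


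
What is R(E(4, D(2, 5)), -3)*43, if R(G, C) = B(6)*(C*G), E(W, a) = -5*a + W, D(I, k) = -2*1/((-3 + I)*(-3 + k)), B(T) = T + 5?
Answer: 1419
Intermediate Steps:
B(T) = 5 + T
D(I, k) = -2/((-3 + I)*(-3 + k)) (D(I, k) = -2*1/((-3 + I)*(-3 + k)) = -2/((-3 + I)*(-3 + k)))
E(W, a) = W - 5*a
R(G, C) = 11*C*G (R(G, C) = (5 + 6)*(C*G) = 11*(C*G) = 11*C*G)
R(E(4, D(2, 5)), -3)*43 = (11*(-3)*(4 - (-10)/(9 - 3*2 - 3*5 + 2*5)))*43 = (11*(-3)*(4 - (-10)/(9 - 6 - 15 + 10)))*43 = (11*(-3)*(4 - (-10)/(-2)))*43 = (11*(-3)*(4 - (-10)*(-1)/2))*43 = (11*(-3)*(4 - 5*1))*43 = (11*(-3)*(4 - 5))*43 = (11*(-3)*(-1))*43 = 33*43 = 1419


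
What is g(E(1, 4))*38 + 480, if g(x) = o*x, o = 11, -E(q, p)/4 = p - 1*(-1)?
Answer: -7880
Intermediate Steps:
E(q, p) = -4 - 4*p (E(q, p) = -4*(p - 1*(-1)) = -4*(p + 1) = -4*(1 + p) = -4 - 4*p)
g(x) = 11*x
g(E(1, 4))*38 + 480 = (11*(-4 - 4*4))*38 + 480 = (11*(-4 - 16))*38 + 480 = (11*(-20))*38 + 480 = -220*38 + 480 = -8360 + 480 = -7880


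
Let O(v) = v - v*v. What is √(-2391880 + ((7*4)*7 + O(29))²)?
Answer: 2*I*√503106 ≈ 1418.6*I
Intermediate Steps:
O(v) = v - v²
√(-2391880 + ((7*4)*7 + O(29))²) = √(-2391880 + ((7*4)*7 + 29*(1 - 1*29))²) = √(-2391880 + (28*7 + 29*(1 - 29))²) = √(-2391880 + (196 + 29*(-28))²) = √(-2391880 + (196 - 812)²) = √(-2391880 + (-616)²) = √(-2391880 + 379456) = √(-2012424) = 2*I*√503106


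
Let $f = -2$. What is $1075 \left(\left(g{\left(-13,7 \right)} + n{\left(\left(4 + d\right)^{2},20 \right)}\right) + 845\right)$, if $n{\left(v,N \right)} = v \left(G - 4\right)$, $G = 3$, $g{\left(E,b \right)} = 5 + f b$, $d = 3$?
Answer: $846025$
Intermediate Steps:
$g{\left(E,b \right)} = 5 - 2 b$
$n{\left(v,N \right)} = - v$ ($n{\left(v,N \right)} = v \left(3 - 4\right) = v \left(-1\right) = - v$)
$1075 \left(\left(g{\left(-13,7 \right)} + n{\left(\left(4 + d\right)^{2},20 \right)}\right) + 845\right) = 1075 \left(\left(\left(5 - 14\right) - \left(4 + 3\right)^{2}\right) + 845\right) = 1075 \left(\left(\left(5 - 14\right) - 7^{2}\right) + 845\right) = 1075 \left(\left(-9 - 49\right) + 845\right) = 1075 \left(-58 + 845\right) = 1075 \cdot 787 = 846025$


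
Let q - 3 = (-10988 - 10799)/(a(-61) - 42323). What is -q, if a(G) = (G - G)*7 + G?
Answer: -148939/42384 ≈ -3.5140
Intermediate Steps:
a(G) = G (a(G) = 0*7 + G = 0 + G = G)
q = 148939/42384 (q = 3 + (-10988 - 10799)/(-61 - 42323) = 3 - 21787/(-42384) = 3 - 21787*(-1/42384) = 3 + 21787/42384 = 148939/42384 ≈ 3.5140)
-q = -1*148939/42384 = -148939/42384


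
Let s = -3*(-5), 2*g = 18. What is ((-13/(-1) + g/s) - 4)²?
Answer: 2304/25 ≈ 92.160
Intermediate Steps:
g = 9 (g = (½)*18 = 9)
s = 15
((-13/(-1) + g/s) - 4)² = ((-13/(-1) + 9/15) - 4)² = ((-13*(-1) + 9*(1/15)) - 4)² = ((13 + ⅗) - 4)² = (68/5 - 4)² = (48/5)² = 2304/25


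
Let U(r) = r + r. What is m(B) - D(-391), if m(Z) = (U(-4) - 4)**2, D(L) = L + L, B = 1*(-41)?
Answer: 926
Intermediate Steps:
B = -41
U(r) = 2*r
D(L) = 2*L
m(Z) = 144 (m(Z) = (2*(-4) - 4)**2 = (-8 - 4)**2 = (-12)**2 = 144)
m(B) - D(-391) = 144 - 2*(-391) = 144 - 1*(-782) = 144 + 782 = 926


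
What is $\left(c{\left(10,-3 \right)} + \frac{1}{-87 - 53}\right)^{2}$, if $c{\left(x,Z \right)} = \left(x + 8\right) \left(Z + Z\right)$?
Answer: $\frac{228644641}{19600} \approx 11666.0$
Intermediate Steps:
$c{\left(x,Z \right)} = 2 Z \left(8 + x\right)$ ($c{\left(x,Z \right)} = \left(8 + x\right) 2 Z = 2 Z \left(8 + x\right)$)
$\left(c{\left(10,-3 \right)} + \frac{1}{-87 - 53}\right)^{2} = \left(2 \left(-3\right) \left(8 + 10\right) + \frac{1}{-87 - 53}\right)^{2} = \left(2 \left(-3\right) 18 + \frac{1}{-140}\right)^{2} = \left(-108 - \frac{1}{140}\right)^{2} = \left(- \frac{15121}{140}\right)^{2} = \frac{228644641}{19600}$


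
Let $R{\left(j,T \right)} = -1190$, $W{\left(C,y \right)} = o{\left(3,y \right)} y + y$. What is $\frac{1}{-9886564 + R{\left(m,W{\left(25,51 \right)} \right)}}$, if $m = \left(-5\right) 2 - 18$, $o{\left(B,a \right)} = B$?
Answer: $- \frac{1}{9887754} \approx -1.0114 \cdot 10^{-7}$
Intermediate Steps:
$W{\left(C,y \right)} = 4 y$ ($W{\left(C,y \right)} = 3 y + y = 4 y$)
$m = -28$ ($m = -10 - 18 = -28$)
$\frac{1}{-9886564 + R{\left(m,W{\left(25,51 \right)} \right)}} = \frac{1}{-9886564 - 1190} = \frac{1}{-9887754} = - \frac{1}{9887754}$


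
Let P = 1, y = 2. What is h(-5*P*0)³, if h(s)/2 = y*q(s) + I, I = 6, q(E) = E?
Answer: 1728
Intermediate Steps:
h(s) = 12 + 4*s (h(s) = 2*(2*s + 6) = 2*(6 + 2*s) = 12 + 4*s)
h(-5*P*0)³ = (12 + 4*(-5*1*0))³ = (12 + 4*(-5*0))³ = (12 + 4*0)³ = (12 + 0)³ = 12³ = 1728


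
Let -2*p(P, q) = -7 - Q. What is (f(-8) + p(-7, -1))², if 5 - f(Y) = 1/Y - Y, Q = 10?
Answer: 2025/64 ≈ 31.641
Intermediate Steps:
f(Y) = 5 + Y - 1/Y (f(Y) = 5 - (1/Y - Y) = 5 + (Y - 1/Y) = 5 + Y - 1/Y)
p(P, q) = 17/2 (p(P, q) = -(-7 - 1*10)/2 = -(-7 - 10)/2 = -½*(-17) = 17/2)
(f(-8) + p(-7, -1))² = ((5 - 8 - 1/(-8)) + 17/2)² = ((5 - 8 - 1*(-⅛)) + 17/2)² = ((5 - 8 + ⅛) + 17/2)² = (-23/8 + 17/2)² = (45/8)² = 2025/64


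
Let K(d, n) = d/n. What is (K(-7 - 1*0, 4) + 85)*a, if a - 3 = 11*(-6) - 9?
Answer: -5994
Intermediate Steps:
a = -72 (a = 3 + (11*(-6) - 9) = 3 + (-66 - 9) = 3 - 75 = -72)
(K(-7 - 1*0, 4) + 85)*a = ((-7 - 1*0)/4 + 85)*(-72) = ((-7 + 0)*(¼) + 85)*(-72) = (-7*¼ + 85)*(-72) = (-7/4 + 85)*(-72) = (333/4)*(-72) = -5994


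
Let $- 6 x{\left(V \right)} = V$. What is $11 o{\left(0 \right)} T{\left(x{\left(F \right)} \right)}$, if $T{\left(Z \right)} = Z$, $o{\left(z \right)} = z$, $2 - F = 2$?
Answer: $0$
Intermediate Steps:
$F = 0$ ($F = 2 - 2 = 0$)
$x{\left(V \right)} = - \frac{V}{6}$
$11 o{\left(0 \right)} T{\left(x{\left(F \right)} \right)} = 11 \cdot 0 \left(\left(- \frac{1}{6}\right) 0\right) = 0 \cdot 0 = 0$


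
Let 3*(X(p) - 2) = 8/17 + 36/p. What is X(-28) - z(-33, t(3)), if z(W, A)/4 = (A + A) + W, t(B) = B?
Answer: 39173/357 ≈ 109.73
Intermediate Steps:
z(W, A) = 4*W + 8*A (z(W, A) = 4*((A + A) + W) = 4*(2*A + W) = 4*(W + 2*A) = 4*W + 8*A)
X(p) = 110/51 + 12/p (X(p) = 2 + (8/17 + 36/p)/3 = 2 + (8/51 + 12/p) = 110/51 + 12/p)
X(-28) - z(-33, t(3)) = (110/51 + 12/(-28)) - (4*(-33) + 8*3) = (110/51 + 12*(-1/28)) - (-132 + 24) = (110/51 - 3/7) - 1*(-108) = 617/357 + 108 = 39173/357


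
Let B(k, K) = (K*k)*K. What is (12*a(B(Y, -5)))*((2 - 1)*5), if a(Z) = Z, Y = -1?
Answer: -1500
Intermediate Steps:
B(k, K) = k*K**2
(12*a(B(Y, -5)))*((2 - 1)*5) = (12*(-1*(-5)**2))*((2 - 1)*5) = (12*(-1*25))*(1*5) = (12*(-25))*5 = -300*5 = -1500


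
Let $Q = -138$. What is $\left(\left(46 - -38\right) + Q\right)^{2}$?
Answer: $2916$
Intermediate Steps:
$\left(\left(46 - -38\right) + Q\right)^{2} = \left(\left(46 - -38\right) - 138\right)^{2} = \left(\left(46 + 38\right) - 138\right)^{2} = \left(84 - 138\right)^{2} = \left(-54\right)^{2} = 2916$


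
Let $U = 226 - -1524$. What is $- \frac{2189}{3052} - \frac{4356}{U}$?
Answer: $- \frac{1223233}{381500} \approx -3.2064$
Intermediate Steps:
$U = 1750$ ($U = 226 + 1524 = 1750$)
$- \frac{2189}{3052} - \frac{4356}{U} = - \frac{2189}{3052} - \frac{4356}{1750} = \left(-2189\right) \frac{1}{3052} - \frac{2178}{875} = - \frac{2189}{3052} - \frac{2178}{875} = - \frac{1223233}{381500}$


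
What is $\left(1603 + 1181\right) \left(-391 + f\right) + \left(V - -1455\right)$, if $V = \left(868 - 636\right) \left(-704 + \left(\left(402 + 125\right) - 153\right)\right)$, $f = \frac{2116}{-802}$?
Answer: $- \frac{469568721}{401} \approx -1.171 \cdot 10^{6}$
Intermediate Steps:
$f = - \frac{1058}{401}$ ($f = 2116 \left(- \frac{1}{802}\right) = - \frac{1058}{401} \approx -2.6384$)
$V = -76560$ ($V = 232 \left(-704 + \left(527 - 153\right)\right) = 232 \left(-704 + 374\right) = 232 \left(-330\right) = -76560$)
$\left(1603 + 1181\right) \left(-391 + f\right) + \left(V - -1455\right) = \left(1603 + 1181\right) \left(-391 - \frac{1058}{401}\right) - 75105 = 2784 \left(- \frac{157849}{401}\right) + \left(-76560 + 1455\right) = - \frac{439451616}{401} - 75105 = - \frac{469568721}{401}$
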